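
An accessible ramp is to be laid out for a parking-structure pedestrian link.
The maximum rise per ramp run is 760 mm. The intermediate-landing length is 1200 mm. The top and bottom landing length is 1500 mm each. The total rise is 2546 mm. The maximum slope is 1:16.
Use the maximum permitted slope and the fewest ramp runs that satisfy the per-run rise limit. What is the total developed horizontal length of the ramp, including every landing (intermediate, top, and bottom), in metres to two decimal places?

2546 / 760 = 3.350 → round up to 4 ramp runs. That means 3 intermediate landings.
Ramp run (horizontal) at 1:16: 2546 × 16 = 40736 mm.
Intermediate landings: 3 × 1200 = 3600 mm.
Top and bottom landings: 2 × 1500 = 3000 mm.
Total = 40736 + 3600 + 3000 = 47336 mm.
= 47.34 m.

47.34 m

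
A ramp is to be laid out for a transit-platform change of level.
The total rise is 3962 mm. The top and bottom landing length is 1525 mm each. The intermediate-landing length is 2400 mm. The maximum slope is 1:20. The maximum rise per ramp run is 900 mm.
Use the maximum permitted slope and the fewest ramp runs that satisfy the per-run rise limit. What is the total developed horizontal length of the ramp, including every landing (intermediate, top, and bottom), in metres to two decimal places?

91.89 m

At most 900 each: 3962/900 = 4.40, giving 5 ramp runs. That means 4 intermediate landings.
Ramp run (horizontal) at 1:20: 3962 × 20 = 79240 mm.
Intermediate landings: 4 × 2400 = 9600 mm.
Top and bottom landings: 2 × 1525 = 3050 mm.
Total = 79240 + 9600 + 3050 = 91890 mm.
= 91.89 m.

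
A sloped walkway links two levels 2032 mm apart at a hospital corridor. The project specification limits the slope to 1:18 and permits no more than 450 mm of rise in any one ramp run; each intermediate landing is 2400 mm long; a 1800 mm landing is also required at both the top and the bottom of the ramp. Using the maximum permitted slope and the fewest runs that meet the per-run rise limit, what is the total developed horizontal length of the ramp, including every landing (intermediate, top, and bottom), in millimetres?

⌈2032/450⌉ = 5 ramp runs. That means 4 intermediate landings.
Ramp run (horizontal) at 1:18: 2032 × 18 = 36576 mm.
Intermediate landings: 4 × 2400 = 9600 mm.
Top and bottom landings: 2 × 1800 = 3600 mm.
Total = 36576 + 9600 + 3600 = 49776 mm.

49776 mm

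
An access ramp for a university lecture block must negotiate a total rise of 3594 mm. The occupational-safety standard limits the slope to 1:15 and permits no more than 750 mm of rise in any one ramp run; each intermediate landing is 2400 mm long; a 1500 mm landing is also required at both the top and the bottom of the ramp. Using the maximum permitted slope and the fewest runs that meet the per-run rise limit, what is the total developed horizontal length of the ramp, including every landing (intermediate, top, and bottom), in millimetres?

3594 / 750 = 4.792 → round up to 5 ramp runs. That means 4 intermediate landings.
Ramp run (horizontal) at 1:15: 3594 × 15 = 53910 mm.
4 intermediate landings contribute 4 × 2400 = 9600 mm.
Top and bottom landings: 2 × 1500 = 3000 mm.
Total = 53910 + 9600 + 3000 = 66510 mm.

66510 mm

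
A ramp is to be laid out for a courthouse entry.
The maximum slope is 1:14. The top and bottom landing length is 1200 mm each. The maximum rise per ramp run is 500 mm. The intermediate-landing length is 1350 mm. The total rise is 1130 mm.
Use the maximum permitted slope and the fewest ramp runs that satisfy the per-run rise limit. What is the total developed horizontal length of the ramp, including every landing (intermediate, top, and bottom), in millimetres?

1130 / 500 = 2.26, so 3 ramp runs are needed. That means 2 intermediate landings.
Ramp run (horizontal) at 1:14: 1130 × 14 = 15820 mm.
2 intermediate landings contribute 2 × 1350 = 2700 mm.
Top and bottom landings: 2 × 1200 = 2400 mm.
Total = 15820 + 2700 + 2400 = 20920 mm.

20920 mm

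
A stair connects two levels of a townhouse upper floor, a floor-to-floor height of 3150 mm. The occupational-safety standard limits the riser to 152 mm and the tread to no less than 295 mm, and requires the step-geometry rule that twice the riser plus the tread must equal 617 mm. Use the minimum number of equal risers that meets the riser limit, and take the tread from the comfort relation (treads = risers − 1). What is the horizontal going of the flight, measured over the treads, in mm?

At most 152 each: 3150/152 = 20.72, giving 21 risers.
Riser R = 3150 / 21 = 150 mm, within the 152 mm limit.
Tread T = 617 − 2 × 150 = 317 mm (≥ 295 mm).
21 risers give 20 treads; going = 20 × 317 = 6340 mm.

6340 mm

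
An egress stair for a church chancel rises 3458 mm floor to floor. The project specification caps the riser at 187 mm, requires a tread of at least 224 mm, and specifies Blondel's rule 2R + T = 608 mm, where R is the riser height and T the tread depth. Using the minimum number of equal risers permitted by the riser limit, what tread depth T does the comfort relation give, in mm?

3458 / 187 = 18.492 → round up to 19 risers.
Riser R = 3458 / 19 = 182 mm, within the 187 mm limit.
From 2R + T = 608: T = 608 − 364 = 244 mm.

244 mm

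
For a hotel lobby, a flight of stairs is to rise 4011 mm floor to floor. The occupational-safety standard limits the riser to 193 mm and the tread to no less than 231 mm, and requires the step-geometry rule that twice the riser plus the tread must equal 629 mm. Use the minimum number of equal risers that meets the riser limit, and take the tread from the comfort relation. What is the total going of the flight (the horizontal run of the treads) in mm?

⌈4011/193⌉ = 21 risers.
Riser R = 4011 / 21 = 191 mm, within the 193 mm limit.
From 2R + T = 629: T = 629 − 382 = 247 mm.
Treads = 21 − 1 = 20; going = 20 × 247 = 4940 mm.

4940 mm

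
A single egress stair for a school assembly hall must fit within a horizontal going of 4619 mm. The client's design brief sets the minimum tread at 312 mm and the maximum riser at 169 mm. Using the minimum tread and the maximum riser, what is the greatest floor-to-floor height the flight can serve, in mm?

2535 mm

4619 / 312 = 14.80, so 14 treads fit.
Risers = treads + 1 = 15.
Maximum height = 15 × 169 = 2535 mm.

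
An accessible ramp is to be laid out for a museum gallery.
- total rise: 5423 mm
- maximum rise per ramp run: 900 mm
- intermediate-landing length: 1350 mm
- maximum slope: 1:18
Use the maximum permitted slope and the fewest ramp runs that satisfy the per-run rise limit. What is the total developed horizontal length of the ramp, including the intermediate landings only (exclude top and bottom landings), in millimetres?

At most 900 each: 5423/900 = 6.03, giving 7 ramp runs. That means 6 intermediate landings.
Horizontal run for 5423 mm of rise at 1:18 is 5423 × 18 = 97614 mm.
Intermediate landings: 6 × 1350 = 8100 mm.
Total developed length = 97614 + 8100 = 105714 mm.

105714 mm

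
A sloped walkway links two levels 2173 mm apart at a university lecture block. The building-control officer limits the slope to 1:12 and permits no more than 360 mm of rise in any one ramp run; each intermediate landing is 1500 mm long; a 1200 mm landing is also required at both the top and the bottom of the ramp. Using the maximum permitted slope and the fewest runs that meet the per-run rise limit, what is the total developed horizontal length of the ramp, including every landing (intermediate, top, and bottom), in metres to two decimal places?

37.48 m

⌈2173/360⌉ = 7 ramp runs. That means 6 intermediate landings.
Ramp run (horizontal) at 1:12: 2173 × 12 = 26076 mm.
Intermediate landings: 6 × 1500 = 9000 mm.
Top and bottom landings: 2 × 1200 = 2400 mm.
Total = 26076 + 9000 + 2400 = 37476 mm.
= 37.48 m.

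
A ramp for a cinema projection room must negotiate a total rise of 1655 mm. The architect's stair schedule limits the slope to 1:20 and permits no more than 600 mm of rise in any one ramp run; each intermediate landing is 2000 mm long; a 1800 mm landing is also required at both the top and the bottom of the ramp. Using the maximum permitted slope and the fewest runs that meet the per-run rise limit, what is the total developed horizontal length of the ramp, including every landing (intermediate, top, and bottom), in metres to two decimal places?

40.70 m

1655 / 600 = 2.758 → round up to 3 ramp runs. That means 2 intermediate landings.
Ramp run (horizontal) at 1:20: 1655 × 20 = 33100 mm.
Intermediate landings: 2 × 2000 = 4000 mm.
Top and bottom landings: 2 × 1800 = 3600 mm.
Total = 33100 + 4000 + 3600 = 40700 mm.
= 40.70 m.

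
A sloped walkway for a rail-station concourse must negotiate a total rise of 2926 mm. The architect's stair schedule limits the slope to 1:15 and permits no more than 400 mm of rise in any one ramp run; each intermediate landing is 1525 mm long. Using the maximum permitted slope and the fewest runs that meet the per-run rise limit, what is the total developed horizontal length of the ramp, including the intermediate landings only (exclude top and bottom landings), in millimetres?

54565 mm

⌈2926/400⌉ = 8 ramp runs. That means 7 intermediate landings.
Horizontal run for 2926 mm of rise at 1:15 is 2926 × 15 = 43890 mm.
Intermediate landings: 7 × 1525 = 10675 mm.
Total developed length = 43890 + 10675 = 54565 mm.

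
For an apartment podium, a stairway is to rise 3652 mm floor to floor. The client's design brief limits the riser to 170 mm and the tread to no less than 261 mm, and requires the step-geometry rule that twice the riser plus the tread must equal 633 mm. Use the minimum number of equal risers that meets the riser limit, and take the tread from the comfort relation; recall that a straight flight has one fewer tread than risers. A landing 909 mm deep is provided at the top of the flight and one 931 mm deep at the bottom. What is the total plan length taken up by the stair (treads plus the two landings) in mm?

3652 / 170 = 21.482 → round up to 22 risers.
Each riser is 3652/22 = 166 mm (≤ 170 mm).
From 2R + T = 633: T = 633 − 332 = 301 mm.
22 risers give 21 treads; going = 21 × 301 = 6321 mm.
Enclosure = 6321 + 909 + 931 = 8161 mm.

8161 mm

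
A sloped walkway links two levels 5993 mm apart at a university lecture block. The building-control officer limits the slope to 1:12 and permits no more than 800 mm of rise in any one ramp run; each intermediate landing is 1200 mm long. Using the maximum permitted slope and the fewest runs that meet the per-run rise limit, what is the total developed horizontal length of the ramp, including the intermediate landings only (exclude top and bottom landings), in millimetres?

5993 / 800 = 7.491 → round up to 8 ramp runs. That means 7 intermediate landings.
Ramp run (horizontal) at 1:12: 5993 × 12 = 71916 mm.
Intermediate landings: 7 × 1200 = 8400 mm.
Total developed length = 71916 + 8400 = 80316 mm.

80316 mm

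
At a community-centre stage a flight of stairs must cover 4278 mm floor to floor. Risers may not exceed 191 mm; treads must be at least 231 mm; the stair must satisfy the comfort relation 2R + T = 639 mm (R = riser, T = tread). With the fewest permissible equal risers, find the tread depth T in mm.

4278 / 191 = 22.398 → round up to 23 risers.
R = 4278 ÷ 23 = 186 mm.
From 2R + T = 639: T = 639 − 372 = 267 mm.

267 mm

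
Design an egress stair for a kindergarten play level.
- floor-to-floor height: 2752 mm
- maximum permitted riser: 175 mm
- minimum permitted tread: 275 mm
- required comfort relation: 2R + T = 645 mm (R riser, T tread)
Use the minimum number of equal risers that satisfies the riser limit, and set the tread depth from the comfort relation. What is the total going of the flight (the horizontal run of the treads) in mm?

2752 / 175 = 15.726 → round up to 16 risers.
Each riser is 2752/16 = 172 mm (≤ 175 mm).
Tread T = 645 − 2 × 172 = 301 mm (≥ 275 mm).
Going = (16 − 1) × 301 = 4515 mm.

4515 mm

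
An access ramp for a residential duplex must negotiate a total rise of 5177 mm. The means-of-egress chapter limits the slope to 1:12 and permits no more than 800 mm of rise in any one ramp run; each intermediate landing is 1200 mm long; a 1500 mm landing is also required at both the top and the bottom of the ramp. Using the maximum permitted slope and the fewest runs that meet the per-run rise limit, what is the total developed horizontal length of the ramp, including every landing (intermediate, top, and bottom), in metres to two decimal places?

72.32 m

⌈5177/800⌉ = 7 ramp runs. That means 6 intermediate landings.
Ramp run (horizontal) at 1:12: 5177 × 12 = 62124 mm.
6 intermediate landings contribute 6 × 1200 = 7200 mm.
Top and bottom landings: 2 × 1500 = 3000 mm.
Total = 62124 + 7200 + 3000 = 72324 mm.
= 72.32 m.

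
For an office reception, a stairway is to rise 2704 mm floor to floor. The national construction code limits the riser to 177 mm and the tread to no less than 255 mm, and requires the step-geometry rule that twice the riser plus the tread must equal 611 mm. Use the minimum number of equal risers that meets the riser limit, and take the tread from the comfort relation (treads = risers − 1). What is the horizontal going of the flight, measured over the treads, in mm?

At most 177 each: 2704/177 = 15.28, giving 16 risers.
Riser R = 2704 / 16 = 169 mm, within the 177 mm limit.
T = 611 − 2·169 = 273 mm, which satisfies the 255 mm minimum.
Going = (16 − 1) × 273 = 4095 mm.

4095 mm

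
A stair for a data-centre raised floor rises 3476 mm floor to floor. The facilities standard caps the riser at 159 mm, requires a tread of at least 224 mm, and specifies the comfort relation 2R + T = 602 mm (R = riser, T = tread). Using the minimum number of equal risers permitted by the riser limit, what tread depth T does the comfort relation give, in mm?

⌈3476/159⌉ = 22 risers.
R = 3476 ÷ 22 = 158 mm.
From 2R + T = 602: T = 602 − 316 = 286 mm.

286 mm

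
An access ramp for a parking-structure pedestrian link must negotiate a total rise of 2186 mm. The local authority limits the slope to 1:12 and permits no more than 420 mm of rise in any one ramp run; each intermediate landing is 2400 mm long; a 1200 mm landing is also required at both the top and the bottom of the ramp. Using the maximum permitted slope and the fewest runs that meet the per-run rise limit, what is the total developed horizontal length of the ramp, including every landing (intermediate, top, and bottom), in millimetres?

40632 mm

2186 / 420 = 5.205 → round up to 6 ramp runs. That means 5 intermediate landings.
Ramp run (horizontal) at 1:12: 2186 × 12 = 26232 mm.
Intermediate landings: 5 × 2400 = 12000 mm.
Top and bottom landings: 2 × 1200 = 2400 mm.
Total = 26232 + 12000 + 2400 = 40632 mm.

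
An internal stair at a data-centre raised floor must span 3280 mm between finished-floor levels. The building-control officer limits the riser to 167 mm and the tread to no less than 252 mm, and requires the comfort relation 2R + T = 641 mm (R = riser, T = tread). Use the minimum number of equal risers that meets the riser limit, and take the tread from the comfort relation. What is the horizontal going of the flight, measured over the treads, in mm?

5947 mm

At most 167 each: 3280/167 = 19.64, giving 20 risers.
Each riser is 3280/20 = 164 mm (≤ 167 mm).
T = 641 − 2·164 = 313 mm, which satisfies the 252 mm minimum.
20 risers give 19 treads; going = 19 × 313 = 5947 mm.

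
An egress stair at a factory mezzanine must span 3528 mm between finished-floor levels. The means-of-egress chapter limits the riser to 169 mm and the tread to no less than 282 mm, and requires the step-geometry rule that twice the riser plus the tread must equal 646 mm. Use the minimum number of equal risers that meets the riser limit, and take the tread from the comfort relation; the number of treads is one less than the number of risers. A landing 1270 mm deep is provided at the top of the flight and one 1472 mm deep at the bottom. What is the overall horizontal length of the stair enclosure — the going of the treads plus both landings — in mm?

⌈3528/169⌉ = 21 risers.
Each riser is 3528/21 = 168 mm (≤ 169 mm).
From 2R + T = 646: T = 646 − 336 = 310 mm.
21 risers give 20 treads; going = 20 × 310 = 6200 mm.
Enclosure = 6200 + 1270 + 1472 = 8942 mm.

8942 mm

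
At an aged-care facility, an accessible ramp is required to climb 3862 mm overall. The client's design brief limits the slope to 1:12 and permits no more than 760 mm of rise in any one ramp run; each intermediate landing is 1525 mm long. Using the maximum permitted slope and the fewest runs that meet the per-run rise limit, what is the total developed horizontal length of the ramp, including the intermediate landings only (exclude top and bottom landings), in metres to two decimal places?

53.97 m

3862 / 760 = 5.08, so 6 ramp runs are needed. That means 5 intermediate landings.
Ramp run (horizontal) at 1:12: 3862 × 12 = 46344 mm.
5 intermediate landings contribute 5 × 1525 = 7625 mm.
Developed length = 46344 + 7625 = 53969 mm.
= 53.97 m.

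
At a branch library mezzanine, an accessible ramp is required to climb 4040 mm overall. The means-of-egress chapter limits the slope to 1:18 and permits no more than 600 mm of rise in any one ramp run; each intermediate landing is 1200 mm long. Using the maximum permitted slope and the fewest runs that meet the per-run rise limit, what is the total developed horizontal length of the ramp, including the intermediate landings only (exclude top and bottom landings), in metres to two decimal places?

79.92 m

At most 600 each: 4040/600 = 6.73, giving 7 ramp runs. That means 6 intermediate landings.
Ramp run (horizontal) at 1:18: 4040 × 18 = 72720 mm.
Intermediate landings: 6 × 1200 = 7200 mm.
Total developed length = 72720 + 7200 = 79920 mm.
= 79.92 m.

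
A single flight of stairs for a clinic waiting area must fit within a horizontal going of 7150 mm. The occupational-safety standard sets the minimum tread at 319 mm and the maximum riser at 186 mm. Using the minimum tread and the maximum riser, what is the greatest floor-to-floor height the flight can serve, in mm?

4278 mm

Treads that fit: ⌊7150 / 319⌋ = 22.
Risers = treads + 1 = 23.
Maximum height = 23 × 186 = 4278 mm.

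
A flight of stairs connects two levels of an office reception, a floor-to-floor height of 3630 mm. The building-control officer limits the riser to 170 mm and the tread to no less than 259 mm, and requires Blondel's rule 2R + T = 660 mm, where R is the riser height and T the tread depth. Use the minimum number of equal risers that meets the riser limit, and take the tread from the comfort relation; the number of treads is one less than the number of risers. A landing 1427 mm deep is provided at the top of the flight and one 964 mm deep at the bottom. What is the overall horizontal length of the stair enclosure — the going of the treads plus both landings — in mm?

9321 mm

3630 / 170 = 21.353 → round up to 22 risers.
Riser R = 3630 / 22 = 165 mm, within the 170 mm limit.
T = 660 − 2·165 = 330 mm, which satisfies the 259 mm minimum.
Treads = 22 − 1 = 21; going = 21 × 330 = 6930 mm.
Add landings: 6930 + 1427 + 964 = 9321 mm.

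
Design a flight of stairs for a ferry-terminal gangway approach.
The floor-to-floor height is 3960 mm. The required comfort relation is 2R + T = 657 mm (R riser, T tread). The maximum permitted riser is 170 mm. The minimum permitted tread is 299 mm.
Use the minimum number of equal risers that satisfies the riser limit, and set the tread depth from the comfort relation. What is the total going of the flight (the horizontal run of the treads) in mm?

7521 mm

3960 / 170 = 23.294 → round up to 24 risers.
Riser R = 3960 / 24 = 165 mm, within the 170 mm limit.
Tread T = 657 − 2 × 165 = 327 mm (≥ 299 mm).
Going = (24 − 1) × 327 = 7521 mm.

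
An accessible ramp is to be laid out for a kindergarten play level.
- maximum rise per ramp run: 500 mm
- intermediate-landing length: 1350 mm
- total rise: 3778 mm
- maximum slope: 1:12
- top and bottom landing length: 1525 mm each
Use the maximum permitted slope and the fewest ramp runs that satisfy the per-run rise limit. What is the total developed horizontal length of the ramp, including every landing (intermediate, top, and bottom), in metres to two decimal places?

57.84 m

⌈3778/500⌉ = 8 ramp runs. That means 7 intermediate landings.
Ramp run (horizontal) at 1:12: 3778 × 12 = 45336 mm.
7 intermediate landings contribute 7 × 1350 = 9450 mm.
Top and bottom landings: 2 × 1525 = 3050 mm.
Total = 45336 + 9450 + 3050 = 57836 mm.
= 57.84 m.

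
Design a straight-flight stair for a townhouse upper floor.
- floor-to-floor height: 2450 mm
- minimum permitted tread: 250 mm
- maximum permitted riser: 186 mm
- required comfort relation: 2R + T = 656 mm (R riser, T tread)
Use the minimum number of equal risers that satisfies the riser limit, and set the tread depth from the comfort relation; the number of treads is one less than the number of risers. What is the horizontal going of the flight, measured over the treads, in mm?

2450 / 186 = 13.172 → round up to 14 risers.
R = 2450 ÷ 14 = 175 mm.
Tread T = 656 − 2 × 175 = 306 mm (≥ 250 mm).
14 risers give 13 treads; going = 13 × 306 = 3978 mm.

3978 mm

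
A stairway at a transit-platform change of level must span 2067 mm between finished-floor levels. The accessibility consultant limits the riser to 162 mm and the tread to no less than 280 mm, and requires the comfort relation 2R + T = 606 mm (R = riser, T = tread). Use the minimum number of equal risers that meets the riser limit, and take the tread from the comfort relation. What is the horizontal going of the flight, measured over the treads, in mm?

⌈2067/162⌉ = 13 risers.
R = 2067 ÷ 13 = 159 mm.
From 2R + T = 606: T = 606 − 318 = 288 mm.
Treads = 13 − 1 = 12; going = 12 × 288 = 3456 mm.

3456 mm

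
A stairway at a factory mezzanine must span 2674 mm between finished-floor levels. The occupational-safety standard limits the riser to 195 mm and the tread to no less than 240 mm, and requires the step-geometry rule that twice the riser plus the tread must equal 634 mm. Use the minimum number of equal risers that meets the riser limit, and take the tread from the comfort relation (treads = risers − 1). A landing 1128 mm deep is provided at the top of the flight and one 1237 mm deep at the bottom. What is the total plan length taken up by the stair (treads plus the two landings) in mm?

At most 195 each: 2674/195 = 13.71, giving 14 risers.
Riser R = 2674 / 14 = 191 mm, within the 195 mm limit.
T = 634 − 2·191 = 252 mm, which satisfies the 240 mm minimum.
Going = (14 − 1) × 252 = 3276 mm.
Enclosure = 3276 + 1128 + 1237 = 5641 mm.

5641 mm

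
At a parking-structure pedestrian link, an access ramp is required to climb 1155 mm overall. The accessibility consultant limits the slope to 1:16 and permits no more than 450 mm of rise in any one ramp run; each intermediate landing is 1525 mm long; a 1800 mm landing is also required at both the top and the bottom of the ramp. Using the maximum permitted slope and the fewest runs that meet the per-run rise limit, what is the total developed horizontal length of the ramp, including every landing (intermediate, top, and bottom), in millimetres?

25130 mm

At most 450 each: 1155/450 = 2.57, giving 3 ramp runs. That means 2 intermediate landings.
Ramp run (horizontal) at 1:16: 1155 × 16 = 18480 mm.
2 intermediate landings contribute 2 × 1525 = 3050 mm.
Top and bottom landings: 2 × 1800 = 3600 mm.
Total = 18480 + 3050 + 3600 = 25130 mm.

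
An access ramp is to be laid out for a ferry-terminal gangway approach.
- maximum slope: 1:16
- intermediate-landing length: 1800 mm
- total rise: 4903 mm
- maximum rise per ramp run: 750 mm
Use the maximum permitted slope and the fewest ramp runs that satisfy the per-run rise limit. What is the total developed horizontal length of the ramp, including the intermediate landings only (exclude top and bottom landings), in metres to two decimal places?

⌈4903/750⌉ = 7 ramp runs. That means 6 intermediate landings.
Horizontal run for 4903 mm of rise at 1:16 is 4903 × 16 = 78448 mm.
6 intermediate landings contribute 6 × 1800 = 10800 mm.
Developed length = 78448 + 10800 = 89248 mm.
= 89.25 m.

89.25 m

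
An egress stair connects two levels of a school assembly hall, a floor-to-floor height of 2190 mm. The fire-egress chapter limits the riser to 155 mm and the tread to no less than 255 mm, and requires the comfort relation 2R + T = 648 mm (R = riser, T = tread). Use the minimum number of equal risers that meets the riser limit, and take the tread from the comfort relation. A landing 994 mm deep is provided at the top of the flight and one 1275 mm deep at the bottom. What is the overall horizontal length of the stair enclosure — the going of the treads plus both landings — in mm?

2190 / 155 = 14.129 → round up to 15 risers.
Each riser is 2190/15 = 146 mm (≤ 155 mm).
T = 648 − 2·146 = 356 mm, which satisfies the 255 mm minimum.
Treads = 15 − 1 = 14; going = 14 × 356 = 4984 mm.
Enclosure = 4984 + 994 + 1275 = 7253 mm.

7253 mm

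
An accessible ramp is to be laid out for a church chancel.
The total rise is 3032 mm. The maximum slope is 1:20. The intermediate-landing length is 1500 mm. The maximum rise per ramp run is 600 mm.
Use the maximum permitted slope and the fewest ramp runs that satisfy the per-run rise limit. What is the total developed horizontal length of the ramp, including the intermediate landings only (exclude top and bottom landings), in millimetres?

68140 mm

At most 600 each: 3032/600 = 5.05, giving 6 ramp runs. That means 5 intermediate landings.
Horizontal run for 3032 mm of rise at 1:20 is 3032 × 20 = 60640 mm.
5 intermediate landings contribute 5 × 1500 = 7500 mm.
Total developed length = 60640 + 7500 = 68140 mm.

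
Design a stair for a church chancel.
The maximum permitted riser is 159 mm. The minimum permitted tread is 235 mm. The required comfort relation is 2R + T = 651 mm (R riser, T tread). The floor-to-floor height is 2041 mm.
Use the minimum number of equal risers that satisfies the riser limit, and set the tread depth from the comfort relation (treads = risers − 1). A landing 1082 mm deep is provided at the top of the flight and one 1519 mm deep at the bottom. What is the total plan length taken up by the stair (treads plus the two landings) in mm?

6645 mm

2041 / 159 = 12.836 → round up to 13 risers.
Each riser is 2041/13 = 157 mm (≤ 159 mm).
From 2R + T = 651: T = 651 − 314 = 337 mm.
Treads = 13 − 1 = 12; going = 12 × 337 = 4044 mm.
Add landings: 4044 + 1082 + 1519 = 6645 mm.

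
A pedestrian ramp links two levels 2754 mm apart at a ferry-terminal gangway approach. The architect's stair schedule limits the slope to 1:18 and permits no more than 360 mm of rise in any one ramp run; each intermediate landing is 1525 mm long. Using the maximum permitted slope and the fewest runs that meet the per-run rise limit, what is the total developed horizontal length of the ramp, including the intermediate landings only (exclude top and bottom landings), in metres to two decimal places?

60.25 m

⌈2754/360⌉ = 8 ramp runs. That means 7 intermediate landings.
Ramp run (horizontal) at 1:18: 2754 × 18 = 49572 mm.
7 intermediate landings contribute 7 × 1525 = 10675 mm.
Developed length = 49572 + 10675 = 60247 mm.
= 60.25 m.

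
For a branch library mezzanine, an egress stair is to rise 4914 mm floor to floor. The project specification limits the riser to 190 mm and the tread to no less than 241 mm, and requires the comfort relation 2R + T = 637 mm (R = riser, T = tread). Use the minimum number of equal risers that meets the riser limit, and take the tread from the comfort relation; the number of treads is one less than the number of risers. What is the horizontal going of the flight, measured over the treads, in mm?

⌈4914/190⌉ = 26 risers.
R = 4914 ÷ 26 = 189 mm.
T = 637 − 2·189 = 259 mm, which satisfies the 241 mm minimum.
Treads = 26 − 1 = 25; going = 25 × 259 = 6475 mm.

6475 mm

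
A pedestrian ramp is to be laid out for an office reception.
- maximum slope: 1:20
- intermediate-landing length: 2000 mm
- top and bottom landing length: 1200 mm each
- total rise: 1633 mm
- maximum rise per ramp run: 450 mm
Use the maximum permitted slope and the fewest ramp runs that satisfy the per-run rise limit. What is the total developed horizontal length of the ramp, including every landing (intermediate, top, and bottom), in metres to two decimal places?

At most 450 each: 1633/450 = 3.63, giving 4 ramp runs. That means 3 intermediate landings.
Ramp run (horizontal) at 1:20: 1633 × 20 = 32660 mm.
Intermediate landings: 3 × 2000 = 6000 mm.
Top and bottom landings: 2 × 1200 = 2400 mm.
Total = 32660 + 6000 + 2400 = 41060 mm.
= 41.06 m.

41.06 m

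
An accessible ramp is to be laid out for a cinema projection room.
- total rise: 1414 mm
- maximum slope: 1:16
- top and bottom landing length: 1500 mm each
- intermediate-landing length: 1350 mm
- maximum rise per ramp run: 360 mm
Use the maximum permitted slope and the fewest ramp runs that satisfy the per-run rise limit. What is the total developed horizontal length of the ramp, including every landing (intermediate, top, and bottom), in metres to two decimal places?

29.67 m

1414 / 360 = 3.928 → round up to 4 ramp runs. That means 3 intermediate landings.
Horizontal run for 1414 mm of rise at 1:16 is 1414 × 16 = 22624 mm.
Intermediate landings: 3 × 1350 = 4050 mm.
Top and bottom landings: 2 × 1500 = 3000 mm.
Total = 22624 + 4050 + 3000 = 29674 mm.
= 29.67 m.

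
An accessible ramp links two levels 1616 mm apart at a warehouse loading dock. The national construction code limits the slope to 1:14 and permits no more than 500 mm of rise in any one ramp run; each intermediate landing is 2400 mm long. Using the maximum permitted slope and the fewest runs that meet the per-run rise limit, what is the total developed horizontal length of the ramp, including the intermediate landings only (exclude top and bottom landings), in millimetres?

29824 mm

At most 500 each: 1616/500 = 3.23, giving 4 ramp runs. That means 3 intermediate landings.
Horizontal run for 1616 mm of rise at 1:14 is 1616 × 14 = 22624 mm.
Intermediate landings: 3 × 2400 = 7200 mm.
Total developed length = 22624 + 7200 = 29824 mm.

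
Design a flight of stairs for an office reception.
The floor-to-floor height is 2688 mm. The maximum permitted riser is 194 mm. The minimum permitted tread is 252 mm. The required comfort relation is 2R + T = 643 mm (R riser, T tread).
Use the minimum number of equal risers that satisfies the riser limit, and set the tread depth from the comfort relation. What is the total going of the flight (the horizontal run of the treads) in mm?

3367 mm

⌈2688/194⌉ = 14 risers.
Each riser is 2688/14 = 192 mm (≤ 194 mm).
From 2R + T = 643: T = 643 − 384 = 259 mm.
Treads = 14 − 1 = 13; going = 13 × 259 = 3367 mm.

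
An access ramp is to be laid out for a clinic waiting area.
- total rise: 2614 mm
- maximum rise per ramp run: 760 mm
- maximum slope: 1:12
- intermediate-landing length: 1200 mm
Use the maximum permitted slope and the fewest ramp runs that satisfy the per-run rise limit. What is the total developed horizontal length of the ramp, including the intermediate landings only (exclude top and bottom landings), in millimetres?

34968 mm

⌈2614/760⌉ = 4 ramp runs. That means 3 intermediate landings.
Horizontal run for 2614 mm of rise at 1:12 is 2614 × 12 = 31368 mm.
Intermediate landings: 3 × 1200 = 3600 mm.
Developed length = 31368 + 3600 = 34968 mm.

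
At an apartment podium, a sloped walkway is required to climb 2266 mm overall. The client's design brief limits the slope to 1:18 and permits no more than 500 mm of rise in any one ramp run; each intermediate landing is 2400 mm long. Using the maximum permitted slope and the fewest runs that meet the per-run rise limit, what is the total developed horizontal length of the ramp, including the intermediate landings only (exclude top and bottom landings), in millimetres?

2266 / 500 = 4.532 → round up to 5 ramp runs. That means 4 intermediate landings.
Horizontal run for 2266 mm of rise at 1:18 is 2266 × 18 = 40788 mm.
4 intermediate landings contribute 4 × 2400 = 9600 mm.
Total developed length = 40788 + 9600 = 50388 mm.

50388 mm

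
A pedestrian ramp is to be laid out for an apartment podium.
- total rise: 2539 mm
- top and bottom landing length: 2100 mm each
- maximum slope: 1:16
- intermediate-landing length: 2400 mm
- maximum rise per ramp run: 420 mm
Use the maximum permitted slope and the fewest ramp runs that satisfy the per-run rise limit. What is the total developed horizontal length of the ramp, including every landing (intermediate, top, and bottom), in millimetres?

⌈2539/420⌉ = 7 ramp runs. That means 6 intermediate landings.
Ramp run (horizontal) at 1:16: 2539 × 16 = 40624 mm.
Intermediate landings: 6 × 2400 = 14400 mm.
Top and bottom landings: 2 × 2100 = 4200 mm.
Total = 40624 + 14400 + 4200 = 59224 mm.

59224 mm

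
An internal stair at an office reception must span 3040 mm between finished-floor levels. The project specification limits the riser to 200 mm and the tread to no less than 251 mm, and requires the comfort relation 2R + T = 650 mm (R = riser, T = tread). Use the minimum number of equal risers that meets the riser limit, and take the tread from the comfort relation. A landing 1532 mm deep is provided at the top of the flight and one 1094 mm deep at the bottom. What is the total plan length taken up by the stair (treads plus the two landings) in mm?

6676 mm

⌈3040/200⌉ = 16 risers.
R = 3040 ÷ 16 = 190 mm.
T = 650 − 2·190 = 270 mm, which satisfies the 251 mm minimum.
Treads = 16 − 1 = 15; going = 15 × 270 = 4050 mm.
Add landings: 4050 + 1532 + 1094 = 6676 mm.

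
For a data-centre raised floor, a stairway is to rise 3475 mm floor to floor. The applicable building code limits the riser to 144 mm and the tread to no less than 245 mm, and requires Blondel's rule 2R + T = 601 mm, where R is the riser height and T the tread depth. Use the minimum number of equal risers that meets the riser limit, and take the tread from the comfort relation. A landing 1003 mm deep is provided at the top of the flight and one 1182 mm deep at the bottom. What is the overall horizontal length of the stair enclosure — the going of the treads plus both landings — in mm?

⌈3475/144⌉ = 25 risers.
Each riser is 3475/25 = 139 mm (≤ 144 mm).
Tread T = 601 − 2 × 139 = 323 mm (≥ 245 mm).
Treads = 25 − 1 = 24; going = 24 × 323 = 7752 mm.
Enclosure = 7752 + 1003 + 1182 = 9937 mm.

9937 mm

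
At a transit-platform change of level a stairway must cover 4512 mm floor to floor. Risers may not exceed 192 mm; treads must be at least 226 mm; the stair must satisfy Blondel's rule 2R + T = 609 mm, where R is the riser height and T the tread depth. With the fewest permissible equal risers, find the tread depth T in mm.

4512 / 192 = 23.500 → round up to 24 risers.
Each riser is 4512/24 = 188 mm (≤ 192 mm).
Tread T = 609 − 2 × 188 = 233 mm (≥ 226 mm).

233 mm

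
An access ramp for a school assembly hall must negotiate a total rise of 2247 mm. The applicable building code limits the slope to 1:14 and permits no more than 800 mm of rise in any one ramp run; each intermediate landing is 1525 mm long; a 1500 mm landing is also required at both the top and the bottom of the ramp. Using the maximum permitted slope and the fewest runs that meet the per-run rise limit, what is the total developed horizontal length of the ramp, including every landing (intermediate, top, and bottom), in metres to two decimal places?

37.51 m

⌈2247/800⌉ = 3 ramp runs. That means 2 intermediate landings.
Ramp run (horizontal) at 1:14: 2247 × 14 = 31458 mm.
Intermediate landings: 2 × 1525 = 3050 mm.
Top and bottom landings: 2 × 1500 = 3000 mm.
Total = 31458 + 3050 + 3000 = 37508 mm.
= 37.51 m.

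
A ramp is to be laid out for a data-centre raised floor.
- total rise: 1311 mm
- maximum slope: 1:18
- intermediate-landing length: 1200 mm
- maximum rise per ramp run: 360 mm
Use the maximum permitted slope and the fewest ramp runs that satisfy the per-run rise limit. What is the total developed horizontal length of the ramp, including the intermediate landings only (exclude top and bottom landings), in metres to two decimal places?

27.20 m

1311 / 360 = 3.64, so 4 ramp runs are needed. That means 3 intermediate landings.
Horizontal run for 1311 mm of rise at 1:18 is 1311 × 18 = 23598 mm.
Intermediate landings: 3 × 1200 = 3600 mm.
Total developed length = 23598 + 3600 = 27198 mm.
= 27.20 m.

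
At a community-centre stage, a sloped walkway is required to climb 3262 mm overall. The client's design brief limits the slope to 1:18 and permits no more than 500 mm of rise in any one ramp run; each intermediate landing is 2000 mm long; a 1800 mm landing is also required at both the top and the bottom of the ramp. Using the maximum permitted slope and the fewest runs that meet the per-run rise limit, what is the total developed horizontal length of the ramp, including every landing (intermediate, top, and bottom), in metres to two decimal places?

74.32 m

At most 500 each: 3262/500 = 6.52, giving 7 ramp runs. That means 6 intermediate landings.
Ramp run (horizontal) at 1:18: 3262 × 18 = 58716 mm.
Intermediate landings: 6 × 2000 = 12000 mm.
Top and bottom landings: 2 × 1800 = 3600 mm.
Total = 58716 + 12000 + 3600 = 74316 mm.
= 74.32 m.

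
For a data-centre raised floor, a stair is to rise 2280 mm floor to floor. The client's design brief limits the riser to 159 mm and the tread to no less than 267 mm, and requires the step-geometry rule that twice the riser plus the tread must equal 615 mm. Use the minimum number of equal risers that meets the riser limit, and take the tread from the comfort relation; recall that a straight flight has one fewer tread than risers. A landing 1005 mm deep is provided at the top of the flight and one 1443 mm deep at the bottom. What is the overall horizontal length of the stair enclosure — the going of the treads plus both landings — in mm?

At most 159 each: 2280/159 = 14.34, giving 15 risers.
Each riser is 2280/15 = 152 mm (≤ 159 mm).
From 2R + T = 615: T = 615 − 304 = 311 mm.
Treads = 15 − 1 = 14; going = 14 × 311 = 4354 mm.
Enclosure = 4354 + 1005 + 1443 = 6802 mm.

6802 mm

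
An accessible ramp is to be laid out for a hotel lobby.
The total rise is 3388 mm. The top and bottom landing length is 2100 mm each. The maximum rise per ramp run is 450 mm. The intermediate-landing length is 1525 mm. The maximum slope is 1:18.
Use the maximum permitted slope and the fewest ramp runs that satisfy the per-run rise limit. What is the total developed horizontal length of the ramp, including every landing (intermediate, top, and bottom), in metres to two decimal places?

75.86 m

At most 450 each: 3388/450 = 7.53, giving 8 ramp runs. That means 7 intermediate landings.
Horizontal run for 3388 mm of rise at 1:18 is 3388 × 18 = 60984 mm.
Intermediate landings: 7 × 1525 = 10675 mm.
Top and bottom landings: 2 × 2100 = 4200 mm.
Total = 60984 + 10675 + 4200 = 75859 mm.
= 75.86 m.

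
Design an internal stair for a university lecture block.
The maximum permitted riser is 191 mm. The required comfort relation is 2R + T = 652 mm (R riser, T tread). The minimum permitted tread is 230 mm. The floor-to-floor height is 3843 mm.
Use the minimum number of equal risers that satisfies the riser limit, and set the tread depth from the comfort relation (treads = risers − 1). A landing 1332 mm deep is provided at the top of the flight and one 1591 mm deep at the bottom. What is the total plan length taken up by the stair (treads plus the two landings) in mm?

8643 mm

3843 / 191 = 20.12, so 21 risers are needed.
Riser R = 3843 / 21 = 183 mm, within the 191 mm limit.
T = 652 − 2·183 = 286 mm, which satisfies the 230 mm minimum.
21 risers give 20 treads; going = 20 × 286 = 5720 mm.
Add landings: 5720 + 1332 + 1591 = 8643 mm.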